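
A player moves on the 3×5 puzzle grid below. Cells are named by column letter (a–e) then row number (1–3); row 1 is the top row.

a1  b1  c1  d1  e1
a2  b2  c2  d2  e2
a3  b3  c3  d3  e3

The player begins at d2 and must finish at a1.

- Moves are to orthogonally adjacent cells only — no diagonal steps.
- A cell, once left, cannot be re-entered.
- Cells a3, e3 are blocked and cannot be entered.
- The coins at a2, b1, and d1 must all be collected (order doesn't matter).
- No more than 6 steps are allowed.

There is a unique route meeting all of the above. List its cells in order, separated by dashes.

The 6-move cap with required stops at a2, b1, d1 leaves no slack for detours.
Route from d2: up to d1, 2× left (reaching b1), down to b2, left to a2, up to a1 — 6 moves in all.
Check: all required cells visited; 6 ≤ 6 moves.

d2 - d1 - c1 - b1 - b2 - a2 - a1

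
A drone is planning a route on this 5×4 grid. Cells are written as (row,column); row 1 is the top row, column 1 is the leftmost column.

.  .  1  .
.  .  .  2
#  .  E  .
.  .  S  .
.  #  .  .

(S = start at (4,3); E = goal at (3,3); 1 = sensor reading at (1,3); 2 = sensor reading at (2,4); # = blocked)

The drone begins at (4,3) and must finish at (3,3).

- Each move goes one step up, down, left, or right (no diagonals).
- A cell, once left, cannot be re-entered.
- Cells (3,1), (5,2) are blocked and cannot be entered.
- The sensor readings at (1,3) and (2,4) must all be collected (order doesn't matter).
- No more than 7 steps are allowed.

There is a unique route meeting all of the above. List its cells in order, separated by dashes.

(4,3) - (4,4) - (3,4) - (2,4) - (1,4) - (1,3) - (2,3) - (3,3)

The 7-move cap with required stops at (1,3), (2,4) leaves no slack for detours.
Route from (4,3): right 1 to (4,4), up 3 to (1,4), left 1 to (1,3), down 2 to (3,3) — 7 moves in all.
Check: all required cells visited; 7 ≤ 7 moves.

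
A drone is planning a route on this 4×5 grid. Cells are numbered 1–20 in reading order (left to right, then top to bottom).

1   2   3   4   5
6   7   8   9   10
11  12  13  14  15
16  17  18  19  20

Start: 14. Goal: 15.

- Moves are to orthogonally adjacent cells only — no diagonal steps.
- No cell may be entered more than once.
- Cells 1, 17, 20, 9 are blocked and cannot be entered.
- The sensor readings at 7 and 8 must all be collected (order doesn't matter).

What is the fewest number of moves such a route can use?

Any route passes through 7 and 8 in some order between 14 and 15. Summing Manhattan distances along each leg and taking the cheapest ordering (14 → 8 → 7 → 15) gives a lower bound of 2 + 1 + 4 = 7 moves.
The shortest route satisfying every rule uses 9 moves: 14 → 13 → 8 → 7 → 2 → 3 → 4 → 5 → 10 → 15.
The bound of 7 isn't tight here; checking systematically, no route of length 7 through 8 satisfies every constraint, so 9 is the minimum.

9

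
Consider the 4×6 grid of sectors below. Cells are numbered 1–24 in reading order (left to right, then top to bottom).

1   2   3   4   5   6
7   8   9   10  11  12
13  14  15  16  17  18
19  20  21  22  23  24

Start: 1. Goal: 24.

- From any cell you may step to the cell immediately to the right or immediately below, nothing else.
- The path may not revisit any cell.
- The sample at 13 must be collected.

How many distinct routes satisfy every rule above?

A right/down-only route from 1 to 24 makes exactly 3 down-moves and 5 right-moves in some order.
With no other constraints that would be C(8,3) = 56 routes.
Split at 13 and multiply the segment counts: 1→13: 1; 13→24: 6; product = 6.
That gives 6 routes.

6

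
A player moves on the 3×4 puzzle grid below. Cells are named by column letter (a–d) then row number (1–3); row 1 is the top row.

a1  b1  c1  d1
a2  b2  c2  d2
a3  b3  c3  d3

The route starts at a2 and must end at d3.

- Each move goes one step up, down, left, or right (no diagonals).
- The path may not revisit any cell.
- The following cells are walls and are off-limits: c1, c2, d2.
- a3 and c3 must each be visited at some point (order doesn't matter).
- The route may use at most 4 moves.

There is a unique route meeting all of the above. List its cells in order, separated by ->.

a2 -> a3 -> b3 -> c3 -> d3

The 4-move cap with required stops at a3, c3 leaves no slack for detours.
Route from a2: down 1 to a3, right 3 to d3 — 4 moves in all.
Check: all required cells visited; 4 ≤ 4 moves.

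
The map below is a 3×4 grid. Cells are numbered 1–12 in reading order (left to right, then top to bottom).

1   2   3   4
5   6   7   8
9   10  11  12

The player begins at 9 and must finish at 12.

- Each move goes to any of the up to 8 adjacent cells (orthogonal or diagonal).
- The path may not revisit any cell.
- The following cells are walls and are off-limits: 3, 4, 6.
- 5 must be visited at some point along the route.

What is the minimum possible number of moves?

4

Any route passes through 5 somewhere between 9 and 12. Summing Chebyshev distances along the two legs (9 → 5 → 12) gives a lower bound of 1 + 3 = 4 moves.
A route of 4 moves achieves this: 9 → 5 → 2 → 7 → 12.
Since 4 matches the lower bound, it is optimal.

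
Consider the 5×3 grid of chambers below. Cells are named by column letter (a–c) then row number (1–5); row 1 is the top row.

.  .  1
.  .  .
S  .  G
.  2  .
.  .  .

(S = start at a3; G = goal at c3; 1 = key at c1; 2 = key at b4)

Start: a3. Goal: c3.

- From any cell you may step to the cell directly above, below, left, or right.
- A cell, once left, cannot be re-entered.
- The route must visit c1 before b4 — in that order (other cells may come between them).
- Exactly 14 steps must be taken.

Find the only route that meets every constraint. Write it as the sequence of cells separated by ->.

a3 -> a2 -> a1 -> b1 -> c1 -> c2 -> b2 -> b3 -> b4 -> a4 -> a5 -> b5 -> c5 -> c4 -> c3

The waypoints must appear in the order c1, b4, with no cell reused.
Route from a3: up 2 to a1, right 2 to c1, down 1 to c2, left 1 to b2, down 2 to b4, left 1 to a4, down 1 to a5, right 2 to c5, up 2 to c3 — 14 moves in all.
Check: order respected (1 at step 4, 2 at step 8); 14 moves as required.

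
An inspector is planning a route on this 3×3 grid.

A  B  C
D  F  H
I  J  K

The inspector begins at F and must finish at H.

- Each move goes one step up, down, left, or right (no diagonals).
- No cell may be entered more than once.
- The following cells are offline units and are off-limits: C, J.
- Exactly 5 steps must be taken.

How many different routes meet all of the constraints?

Need simple routes of exactly 5 moves from F to H (Manhattan distance 1, so 2 moves are spent on a detour and 2 undoing it).
No route satisfies every constraint, so the count is 0.

0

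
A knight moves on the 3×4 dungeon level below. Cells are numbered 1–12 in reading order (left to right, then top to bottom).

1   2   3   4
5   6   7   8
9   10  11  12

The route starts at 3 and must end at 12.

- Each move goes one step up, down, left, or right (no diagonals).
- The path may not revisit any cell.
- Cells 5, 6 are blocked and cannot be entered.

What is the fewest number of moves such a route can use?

3

The Manhattan distance from 3 to 12 is |1−3| + |3−4| = 3, so at least 3 moves are needed.
A route of 3 moves achieves this: 3 → 7 → 11 → 12.
Since 3 matches the lower bound, it is optimal.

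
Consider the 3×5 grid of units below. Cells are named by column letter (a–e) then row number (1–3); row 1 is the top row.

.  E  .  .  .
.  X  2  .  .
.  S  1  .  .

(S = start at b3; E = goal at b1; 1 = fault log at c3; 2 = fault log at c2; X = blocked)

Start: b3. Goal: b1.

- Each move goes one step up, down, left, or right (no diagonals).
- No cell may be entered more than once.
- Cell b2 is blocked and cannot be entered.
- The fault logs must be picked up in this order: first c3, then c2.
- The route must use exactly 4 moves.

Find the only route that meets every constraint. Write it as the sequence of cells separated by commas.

b3, c3, c2, c1, b1

The waypoints must appear in the order c3, c2, with no cell reused.
Route from b3: right to c3, 2× up (reaching c1), left to b1 — 4 moves in all.
Check: order respected (1 at step 1, 2 at step 2); 4 moves as required.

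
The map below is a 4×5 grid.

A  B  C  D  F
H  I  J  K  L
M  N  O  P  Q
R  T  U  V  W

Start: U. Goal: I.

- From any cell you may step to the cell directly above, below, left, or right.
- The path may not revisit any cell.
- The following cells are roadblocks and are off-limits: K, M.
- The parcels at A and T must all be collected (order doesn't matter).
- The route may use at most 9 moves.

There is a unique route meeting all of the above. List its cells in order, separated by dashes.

U - T - N - O - J - C - B - A - H - I

Any route must reach A and T and still end at I within 9 moves, so the order of the required stops is forced.
Route from U: left to T, up to N, right to O, 2× up (reaching C), 2× left (reaching A), down to H, right to I — 9 moves in all.
Check: all required cells visited; 9 ≤ 9 moves.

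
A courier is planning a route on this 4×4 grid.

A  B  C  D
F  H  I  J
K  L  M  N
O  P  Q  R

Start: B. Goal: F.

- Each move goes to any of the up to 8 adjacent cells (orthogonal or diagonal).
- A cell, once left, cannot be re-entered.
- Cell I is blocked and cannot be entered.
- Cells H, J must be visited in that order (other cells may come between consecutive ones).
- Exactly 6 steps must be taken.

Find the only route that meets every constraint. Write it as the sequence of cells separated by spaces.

The waypoints must appear in the order H, J, with no cell reused.
Route from B: down 1 to H, up-right 1 to C, down-right 1 to J, down-left 1 to M, left 1 to L, up-left 1 to F — 6 moves in all.
Check: order respected (H at step 1, J at step 3); 6 moves as required.

B H C J M L F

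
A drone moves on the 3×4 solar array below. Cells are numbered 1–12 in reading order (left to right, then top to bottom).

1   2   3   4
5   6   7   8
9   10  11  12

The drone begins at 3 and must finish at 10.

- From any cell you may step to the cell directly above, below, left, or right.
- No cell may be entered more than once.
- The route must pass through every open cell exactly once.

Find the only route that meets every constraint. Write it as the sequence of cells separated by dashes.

3 - 4 - 8 - 12 - 11 - 7 - 6 - 2 - 1 - 5 - 9 - 10

Need to visit all 12 open cells exactly once, starting at 3 and ending at 10.
Route from 3: right to 4, 2× down (reaching 12), left to 11, up to 7, left to 6, up to 2, left to 1, 2× down (reaching 9), right to 10 — 11 moves in all.
Check: all 12 open cells covered.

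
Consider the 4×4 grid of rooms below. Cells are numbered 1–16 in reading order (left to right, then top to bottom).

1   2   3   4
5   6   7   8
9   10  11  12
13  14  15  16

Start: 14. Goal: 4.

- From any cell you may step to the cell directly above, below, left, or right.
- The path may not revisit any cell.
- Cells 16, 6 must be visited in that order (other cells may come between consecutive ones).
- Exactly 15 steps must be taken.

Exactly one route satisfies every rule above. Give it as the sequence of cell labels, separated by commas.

14, 13, 9, 10, 11, 15, 16, 12, 8, 7, 6, 5, 1, 2, 3, 4

The waypoints must appear in the order 16, 6, with no cell reused.
Route from 14: left 1 to 13, up 1 to 9, right 2 to 11, down 1 to 15, right 1 to 16, up 2 to 8, left 3 to 5, up 1 to 1, right 3 to 4 — 15 moves in all.
Check: order respected (16 at step 6, 6 at step 10); 15 moves as required.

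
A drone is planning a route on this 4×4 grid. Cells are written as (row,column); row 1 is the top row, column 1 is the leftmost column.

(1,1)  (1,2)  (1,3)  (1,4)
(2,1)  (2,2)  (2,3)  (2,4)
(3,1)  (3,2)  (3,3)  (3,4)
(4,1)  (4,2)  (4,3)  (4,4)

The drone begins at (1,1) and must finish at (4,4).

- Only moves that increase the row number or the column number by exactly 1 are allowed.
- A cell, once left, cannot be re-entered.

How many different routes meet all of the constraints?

20

A right/down-only route from (1,1) to (4,4) makes exactly 3 down-moves and 3 right-moves in some order.
With no other constraints that would be C(6,3) = 20 routes.
That gives 20 routes.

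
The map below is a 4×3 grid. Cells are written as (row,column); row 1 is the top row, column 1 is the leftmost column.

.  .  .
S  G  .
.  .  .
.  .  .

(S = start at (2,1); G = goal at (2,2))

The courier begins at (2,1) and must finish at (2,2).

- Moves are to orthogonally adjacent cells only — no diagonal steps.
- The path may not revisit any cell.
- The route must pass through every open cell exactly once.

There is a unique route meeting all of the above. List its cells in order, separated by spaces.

(2,1) (1,1) (1,2) (1,3) (2,3) (3,3) (4,3) (4,2) (4,1) (3,1) (3,2) (2,2)

Need to visit all 12 open cells exactly once, starting at (2,1) and ending at (2,2).
Cell (4,3) has only two open neighbours ((3,3) and (4,2)), so the path must pass straight through it: one of those is the cell it's entered from and the other is where it exits.
Route from (2,1): up to (1,1), 2× right (reaching (1,3)), 3× down (reaching (4,3)), 2× left (reaching (4,1)), up to (3,1), right to (3,2), up to (2,2) — 11 moves in all.
Check: all 12 open cells covered.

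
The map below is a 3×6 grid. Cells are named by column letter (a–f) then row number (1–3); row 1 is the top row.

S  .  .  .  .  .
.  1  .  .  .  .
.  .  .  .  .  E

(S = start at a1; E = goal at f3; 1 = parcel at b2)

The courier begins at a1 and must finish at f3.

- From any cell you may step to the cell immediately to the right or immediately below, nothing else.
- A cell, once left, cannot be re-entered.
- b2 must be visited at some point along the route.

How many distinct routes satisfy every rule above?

A right/down-only route from a1 to f3 makes exactly 2 down-moves and 5 right-moves in some order.
With no other constraints that would be C(7,2) = 21 routes.
Split at b2 and multiply the segment counts: a1→b2: 2; b2→f3: 5; product = 10.
That gives 10 routes.

10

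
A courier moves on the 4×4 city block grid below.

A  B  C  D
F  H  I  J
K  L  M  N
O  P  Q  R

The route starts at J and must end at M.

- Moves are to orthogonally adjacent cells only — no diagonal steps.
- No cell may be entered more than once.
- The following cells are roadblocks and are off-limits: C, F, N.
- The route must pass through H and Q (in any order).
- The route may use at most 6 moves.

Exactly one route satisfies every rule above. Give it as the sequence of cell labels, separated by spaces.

J I H L P Q M

Any route must reach H and Q and still end at M within 6 moves, so the order of the required stops is forced.
Route from J: left 2 to H, down 2 to P, right 1 to Q, up 1 to M — 6 moves in all.
Check: all required cells visited; 6 ≤ 6 moves.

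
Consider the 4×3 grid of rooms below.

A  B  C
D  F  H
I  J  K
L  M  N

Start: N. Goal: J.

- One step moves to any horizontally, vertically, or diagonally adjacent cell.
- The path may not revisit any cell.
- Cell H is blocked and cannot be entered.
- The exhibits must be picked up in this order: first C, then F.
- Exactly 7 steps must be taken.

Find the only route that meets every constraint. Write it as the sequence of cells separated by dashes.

The waypoints must appear in the order C, F, with no cell reused.
Route from N: left to M, up-left to I, up to D, up-right to B, right to C, down-left to F, down to J — 7 moves in all.
Check: order respected (C at step 5, F at step 6); 7 moves as required.

N - M - I - D - B - C - F - J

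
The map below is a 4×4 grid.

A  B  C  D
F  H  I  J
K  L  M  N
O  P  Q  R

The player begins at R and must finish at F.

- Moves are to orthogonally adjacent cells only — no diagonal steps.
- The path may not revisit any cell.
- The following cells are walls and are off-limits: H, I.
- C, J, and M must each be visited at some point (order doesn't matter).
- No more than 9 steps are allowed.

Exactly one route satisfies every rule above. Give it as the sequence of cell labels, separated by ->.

The 9-move cap with required stops at C, J, M leaves no slack for detours.
Route from R: left 1 to Q, up 1 to M, right 1 to N, up 2 to D, left 3 to A, down 1 to F — 9 moves in all.
Check: all required cells visited; 9 ≤ 9 moves.

R -> Q -> M -> N -> J -> D -> C -> B -> A -> F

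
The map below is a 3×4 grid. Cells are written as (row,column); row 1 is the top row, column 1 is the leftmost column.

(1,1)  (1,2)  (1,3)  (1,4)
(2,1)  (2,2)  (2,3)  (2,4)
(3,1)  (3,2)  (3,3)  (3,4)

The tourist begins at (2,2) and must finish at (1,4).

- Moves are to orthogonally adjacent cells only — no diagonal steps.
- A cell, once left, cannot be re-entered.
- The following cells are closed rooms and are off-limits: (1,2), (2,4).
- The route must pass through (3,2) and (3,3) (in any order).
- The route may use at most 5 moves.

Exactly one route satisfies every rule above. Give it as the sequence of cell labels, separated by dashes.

(2,2) - (3,2) - (3,3) - (2,3) - (1,3) - (1,4)

The 5-move cap with required stops at (3,2), (3,3) leaves no slack for detours.
Route from (2,2): down to (3,2), right to (3,3), 2× up (reaching (1,3)), right to (1,4) — 5 moves in all.
Check: all required cells visited; 5 ≤ 5 moves.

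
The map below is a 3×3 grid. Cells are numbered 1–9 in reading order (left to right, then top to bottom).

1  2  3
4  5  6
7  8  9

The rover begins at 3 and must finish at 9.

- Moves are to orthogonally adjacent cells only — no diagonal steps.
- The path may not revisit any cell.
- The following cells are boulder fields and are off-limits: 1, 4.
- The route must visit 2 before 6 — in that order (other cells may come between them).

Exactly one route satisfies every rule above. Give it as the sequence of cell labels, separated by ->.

The waypoints must appear in the order 2, 6, with no cell reused.
Route from 3: left to 2, down to 5, right to 6, down to 9 — 4 moves in all.
Check: order respected (2 at step 1, 6 at step 3).

3 -> 2 -> 5 -> 6 -> 9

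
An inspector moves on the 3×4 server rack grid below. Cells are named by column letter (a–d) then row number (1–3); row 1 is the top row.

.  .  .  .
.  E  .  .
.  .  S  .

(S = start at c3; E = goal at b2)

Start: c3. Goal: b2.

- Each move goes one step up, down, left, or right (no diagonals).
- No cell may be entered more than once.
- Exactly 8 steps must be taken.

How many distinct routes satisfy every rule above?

Need simple routes of exactly 8 moves from c3 to b2 (Manhattan distance 2, so 3 moves are spent on a detour and 3 undoing it).
Enumerating: c3 c2 c1 b1 a1 a2 a3 b3 b2 | c3 c2 d2 d1 c1 b1 a1 a2 b2 | c3 b3 a3 a2 a1 b1 c1 c2 b2 | c3 d3 d2 d1 c1 b1 a1 a2 b2 | c3 d3 d2 c2 c1 b1 a1 a2 b2.
That gives 5 routes.

5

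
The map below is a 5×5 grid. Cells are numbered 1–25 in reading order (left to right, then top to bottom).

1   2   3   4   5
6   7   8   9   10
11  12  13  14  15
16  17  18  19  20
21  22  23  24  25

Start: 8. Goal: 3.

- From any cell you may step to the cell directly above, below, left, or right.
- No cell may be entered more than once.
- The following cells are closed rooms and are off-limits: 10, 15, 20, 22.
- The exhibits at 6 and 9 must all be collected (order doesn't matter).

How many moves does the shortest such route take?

Any route passes through 6 and 9 in some order between 8 and 3. Summing Manhattan distances along each leg and taking the cheapest ordering (8 → 6 → 9 → 3) gives a lower bound of 2 + 3 + 2 = 7 moves.
The shortest route satisfying every rule uses 9 moves: 8 → 7 → 6 → 11 → 12 → 13 → 14 → 9 → 4 → 3.
The no-revisit rule (legs can't share cells) pushes the minimum above the 7-move bound; an exhaustive check rules out every length from 7 to 8, leaving 9 as the minimum.

9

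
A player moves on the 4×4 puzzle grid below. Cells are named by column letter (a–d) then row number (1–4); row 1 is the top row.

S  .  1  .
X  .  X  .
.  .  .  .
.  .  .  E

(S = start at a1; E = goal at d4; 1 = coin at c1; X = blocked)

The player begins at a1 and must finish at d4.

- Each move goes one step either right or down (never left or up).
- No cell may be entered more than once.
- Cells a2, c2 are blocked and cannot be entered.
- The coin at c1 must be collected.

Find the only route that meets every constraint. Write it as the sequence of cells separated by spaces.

Moves only go right or down, so the column and row indices never decrease.
Route from a1: 3× right (reaching d1), 3× down (reaching d4) — 6 moves in all.
Check: all required cells visited.

a1 b1 c1 d1 d2 d3 d4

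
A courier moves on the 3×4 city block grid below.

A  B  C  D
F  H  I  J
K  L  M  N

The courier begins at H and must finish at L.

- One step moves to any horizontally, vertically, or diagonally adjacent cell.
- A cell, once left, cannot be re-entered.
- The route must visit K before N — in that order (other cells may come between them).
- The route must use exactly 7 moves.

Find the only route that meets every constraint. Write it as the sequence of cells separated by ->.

H -> K -> F -> B -> I -> N -> M -> L

The waypoints must appear in the order K, N, with no cell reused.
Route from H: down-left 1 to K, up 1 to F, up-right 1 to B, down-right 2 to N, left 2 to L — 7 moves in all.
Check: order respected (K at step 1, N at step 5); 7 moves as required.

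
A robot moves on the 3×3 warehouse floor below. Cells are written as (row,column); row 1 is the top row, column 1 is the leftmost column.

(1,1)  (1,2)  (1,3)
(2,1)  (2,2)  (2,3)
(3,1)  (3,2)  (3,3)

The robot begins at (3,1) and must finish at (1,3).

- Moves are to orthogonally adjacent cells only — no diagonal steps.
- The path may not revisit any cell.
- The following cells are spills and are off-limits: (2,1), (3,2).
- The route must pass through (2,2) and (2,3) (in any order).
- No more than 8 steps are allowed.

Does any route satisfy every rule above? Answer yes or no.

no

The blocked cells wall (2,3) off from (3,1) completely — no sequence of moves reaches it at all, so no route can satisfy the rules.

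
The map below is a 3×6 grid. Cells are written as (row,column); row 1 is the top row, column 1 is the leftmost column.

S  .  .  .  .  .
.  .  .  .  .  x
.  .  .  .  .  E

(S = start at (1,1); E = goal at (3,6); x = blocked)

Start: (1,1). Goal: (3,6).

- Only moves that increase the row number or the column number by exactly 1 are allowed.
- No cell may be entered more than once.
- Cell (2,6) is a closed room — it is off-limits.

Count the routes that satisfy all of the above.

A right/down-only route from (1,1) to (3,6) makes exactly 2 down-moves and 5 right-moves in some order.
With no other constraints that would be C(7,2) = 21 routes.
Subtract routes through each blocked cell (inclusion–exclusion for overlaps): − through (2,6): 6 → 15.
That gives 15 routes.

15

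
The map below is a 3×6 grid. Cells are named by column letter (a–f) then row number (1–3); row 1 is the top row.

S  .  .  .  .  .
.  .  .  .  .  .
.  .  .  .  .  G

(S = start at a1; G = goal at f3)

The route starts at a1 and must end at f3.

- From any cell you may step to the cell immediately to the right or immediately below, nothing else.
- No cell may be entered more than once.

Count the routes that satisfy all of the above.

21

A right/down-only route from a1 to f3 makes exactly 2 down-moves and 5 right-moves in some order.
With no other constraints that would be C(7,2) = 21 routes.
That gives 21 routes.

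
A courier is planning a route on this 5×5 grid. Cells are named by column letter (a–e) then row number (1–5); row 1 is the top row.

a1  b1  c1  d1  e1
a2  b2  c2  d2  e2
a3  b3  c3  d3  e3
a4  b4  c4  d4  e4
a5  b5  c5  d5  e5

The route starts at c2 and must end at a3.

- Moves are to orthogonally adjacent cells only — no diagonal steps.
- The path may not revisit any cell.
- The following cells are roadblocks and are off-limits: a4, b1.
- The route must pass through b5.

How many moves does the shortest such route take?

7

Any route passes through b5 somewhere between c2 and a3. Summing Manhattan distances along the two legs (c2 → b5 → a3) gives a lower bound of 4 + 3 = 7 moves.
A route of 7 moves achieves this: c2 → c3 → c4 → c5 → b5 → b4 → b3 → a3.
Since 7 matches the lower bound, it is optimal.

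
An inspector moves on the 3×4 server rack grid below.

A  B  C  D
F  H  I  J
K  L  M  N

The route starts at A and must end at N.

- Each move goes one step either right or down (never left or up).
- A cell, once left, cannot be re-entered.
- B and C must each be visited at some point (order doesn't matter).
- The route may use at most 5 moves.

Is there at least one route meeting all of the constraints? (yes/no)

One route that works: A → B → C → I → M → N.

yes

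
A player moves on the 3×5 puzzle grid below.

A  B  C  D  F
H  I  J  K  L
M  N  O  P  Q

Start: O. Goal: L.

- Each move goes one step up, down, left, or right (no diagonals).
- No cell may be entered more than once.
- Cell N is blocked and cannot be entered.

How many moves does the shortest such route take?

The Manhattan distance from O to L is |3−2| + |3−5| = 3, so at least 3 moves are needed.
A route of 3 moves achieves this: O → J → K → L.
Since 3 matches the lower bound, it is optimal.

3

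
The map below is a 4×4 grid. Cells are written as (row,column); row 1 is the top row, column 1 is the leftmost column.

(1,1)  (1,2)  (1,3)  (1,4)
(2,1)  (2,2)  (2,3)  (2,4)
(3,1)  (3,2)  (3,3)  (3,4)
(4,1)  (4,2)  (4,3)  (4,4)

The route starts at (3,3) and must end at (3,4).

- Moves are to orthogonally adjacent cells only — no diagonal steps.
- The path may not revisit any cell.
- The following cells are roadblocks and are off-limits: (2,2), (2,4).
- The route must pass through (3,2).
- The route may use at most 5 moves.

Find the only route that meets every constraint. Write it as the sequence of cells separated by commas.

(3,3), (3,2), (4,2), (4,3), (4,4), (3,4)

The budget equals the shortest possible length, so every move has to be on a shortest route through the required cells.
Route from (3,3): left to (3,2), down to (4,2), 2× right (reaching (4,4)), up to (3,4) — 5 moves in all.
Check: all required cells visited; 5 ≤ 5 moves.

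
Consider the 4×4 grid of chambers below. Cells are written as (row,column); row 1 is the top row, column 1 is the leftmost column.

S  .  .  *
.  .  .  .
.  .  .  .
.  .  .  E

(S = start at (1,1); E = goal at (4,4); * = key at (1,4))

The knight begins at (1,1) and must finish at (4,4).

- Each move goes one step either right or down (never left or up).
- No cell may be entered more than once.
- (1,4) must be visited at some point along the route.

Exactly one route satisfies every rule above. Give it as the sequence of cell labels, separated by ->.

Moves only go right or down, so the column and row indices never decrease.
Route from (1,1): right 3 to (1,4), down 3 to (4,4) — 6 moves in all.
Check: all required cells visited.

(1,1) -> (1,2) -> (1,3) -> (1,4) -> (2,4) -> (3,4) -> (4,4)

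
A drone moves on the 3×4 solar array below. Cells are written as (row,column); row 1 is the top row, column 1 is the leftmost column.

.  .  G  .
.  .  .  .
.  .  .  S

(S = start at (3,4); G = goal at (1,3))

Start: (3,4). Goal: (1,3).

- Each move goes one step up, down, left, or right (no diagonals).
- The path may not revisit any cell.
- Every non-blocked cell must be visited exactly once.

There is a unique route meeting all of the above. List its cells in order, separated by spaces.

Need to visit all 12 open cells exactly once, starting at (3,4) and ending at (1,3).
Cell (1,4) has only two open neighbours ((2,4) and (1,3)), so the path must pass straight through it: one of those is the cell it's entered from and the other is where it exits.
Route from (3,4): 3× left (reaching (3,1)), 2× up (reaching (1,1)), right to (1,2), down to (2,2), 2× right (reaching (2,4)), up to (1,4), left to (1,3) — 11 moves in all.
Check: all 12 open cells covered.

(3,4) (3,3) (3,2) (3,1) (2,1) (1,1) (1,2) (2,2) (2,3) (2,4) (1,4) (1,3)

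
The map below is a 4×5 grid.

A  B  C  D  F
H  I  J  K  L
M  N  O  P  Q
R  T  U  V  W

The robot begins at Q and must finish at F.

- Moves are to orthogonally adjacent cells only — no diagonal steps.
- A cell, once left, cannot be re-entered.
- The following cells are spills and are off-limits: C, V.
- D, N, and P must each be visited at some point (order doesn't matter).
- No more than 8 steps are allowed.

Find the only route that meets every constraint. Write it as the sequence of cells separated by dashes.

The budget equals the shortest possible length, so every move has to be on a shortest route through the required cells.
Route from Q: left 3 to N, up 1 to I, right 2 to K, up 1 to D, right 1 to F — 8 moves in all.
Check: all required cells visited; 8 ≤ 8 moves.

Q - P - O - N - I - J - K - D - F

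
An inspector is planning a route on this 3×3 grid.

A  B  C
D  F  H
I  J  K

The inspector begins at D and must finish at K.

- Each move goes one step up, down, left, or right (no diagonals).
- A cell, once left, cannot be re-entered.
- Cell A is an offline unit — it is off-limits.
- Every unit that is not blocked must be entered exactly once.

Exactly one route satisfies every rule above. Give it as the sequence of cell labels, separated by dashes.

D - I - J - F - B - C - H - K

Need to visit all 8 open cells exactly once, starting at D and ending at K.
Cell C has only two open neighbours (H and B), so the path must pass straight through it: one of those is the cell it's entered from and the other is where it exits.
Route from D: down to I, right to J, 2× up (reaching B), right to C, 2× down (reaching K) — 7 moves in all.
Check: all 8 open cells covered.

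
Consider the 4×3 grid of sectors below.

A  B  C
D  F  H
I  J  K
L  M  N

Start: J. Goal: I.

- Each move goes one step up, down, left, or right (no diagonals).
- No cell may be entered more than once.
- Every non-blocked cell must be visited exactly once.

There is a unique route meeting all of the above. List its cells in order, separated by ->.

J -> F -> D -> A -> B -> C -> H -> K -> N -> M -> L -> I

Need to visit all 12 open cells exactly once, starting at J and ending at I.
Cell A has only two open neighbours (D and B), so the path must pass straight through it: one of those is the cell it's entered from and the other is where it exits.
Route from J: up 1 to F, left 1 to D, up 1 to A, right 2 to C, down 3 to N, left 2 to L, up 1 to I — 11 moves in all.
Check: all 12 open cells covered.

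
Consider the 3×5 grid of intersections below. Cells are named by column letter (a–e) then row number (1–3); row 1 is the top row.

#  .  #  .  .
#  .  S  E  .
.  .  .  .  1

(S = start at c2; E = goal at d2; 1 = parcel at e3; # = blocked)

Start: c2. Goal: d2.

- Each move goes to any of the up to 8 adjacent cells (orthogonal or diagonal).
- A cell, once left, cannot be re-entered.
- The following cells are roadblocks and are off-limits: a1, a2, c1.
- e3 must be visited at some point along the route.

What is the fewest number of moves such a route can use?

Any route passes through e3 somewhere between c2 and d2. Summing Chebyshev distances along the two legs (c2 → e3 → d2) gives a lower bound of 2 + 1 = 3 moves.
A route of 3 moves achieves this: c2 → d3 → e3 → d2.
Since 3 matches the lower bound, it is optimal.

3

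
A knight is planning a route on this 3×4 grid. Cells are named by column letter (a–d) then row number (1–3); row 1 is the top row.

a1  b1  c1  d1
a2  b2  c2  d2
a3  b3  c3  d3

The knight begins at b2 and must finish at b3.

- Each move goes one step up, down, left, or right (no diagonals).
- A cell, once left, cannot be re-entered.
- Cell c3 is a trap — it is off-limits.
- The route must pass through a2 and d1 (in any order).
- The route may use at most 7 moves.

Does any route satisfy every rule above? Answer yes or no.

no

Even ignoring the no-revisit rule, getting from b2 to b3, taking the cheapest ordering b2 → a2 → d1 → b3 needs at least 1 + 4 + 4 = 9 moves (Manhattan distance per leg), which exceeds the 7-move limit.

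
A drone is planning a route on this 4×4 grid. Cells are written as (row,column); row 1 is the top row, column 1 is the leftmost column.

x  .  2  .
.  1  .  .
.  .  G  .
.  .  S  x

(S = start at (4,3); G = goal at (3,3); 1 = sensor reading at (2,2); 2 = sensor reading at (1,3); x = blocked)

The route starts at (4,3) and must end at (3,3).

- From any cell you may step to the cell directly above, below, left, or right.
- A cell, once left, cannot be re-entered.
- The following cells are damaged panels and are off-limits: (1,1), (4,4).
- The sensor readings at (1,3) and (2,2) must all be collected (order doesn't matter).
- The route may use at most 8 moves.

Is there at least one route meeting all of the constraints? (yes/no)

One route that works: (4,3) → (4,2) → (3,2) → (2,2) → (1,2) → (1,3) → (2,3) → (3,3).

yes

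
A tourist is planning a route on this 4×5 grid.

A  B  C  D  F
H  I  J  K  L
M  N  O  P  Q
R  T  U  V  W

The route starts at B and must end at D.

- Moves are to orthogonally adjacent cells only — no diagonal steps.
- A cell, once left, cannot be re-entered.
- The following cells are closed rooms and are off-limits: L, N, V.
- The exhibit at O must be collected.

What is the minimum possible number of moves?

6

Any route passes through O somewhere between B and D. Summing Manhattan distances along the two legs (B → O → D) gives a lower bound of 3 + 3 = 6 moves.
A route of 6 moves achieves this: B → I → J → O → P → K → D.
Since 6 matches the lower bound, it is optimal.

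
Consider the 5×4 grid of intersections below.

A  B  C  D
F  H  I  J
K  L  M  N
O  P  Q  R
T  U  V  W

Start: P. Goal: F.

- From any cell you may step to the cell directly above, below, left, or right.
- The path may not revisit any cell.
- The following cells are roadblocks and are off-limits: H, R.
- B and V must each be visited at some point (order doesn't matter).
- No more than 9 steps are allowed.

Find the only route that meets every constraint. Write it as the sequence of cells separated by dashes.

P - U - V - Q - M - I - C - B - A - F

The budget equals the shortest possible length, so every move has to be on a shortest route through the required cells.
Route from P: down 1 to U, right 1 to V, up 4 to C, left 2 to A, down 1 to F — 9 moves in all.
Check: all required cells visited; 9 ≤ 9 moves.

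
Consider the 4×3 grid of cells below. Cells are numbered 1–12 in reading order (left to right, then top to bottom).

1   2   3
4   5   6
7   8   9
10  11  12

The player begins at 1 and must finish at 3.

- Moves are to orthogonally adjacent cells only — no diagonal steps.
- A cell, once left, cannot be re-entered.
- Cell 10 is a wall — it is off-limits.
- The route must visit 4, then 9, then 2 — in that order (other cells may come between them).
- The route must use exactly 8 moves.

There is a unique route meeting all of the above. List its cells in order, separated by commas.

1, 4, 7, 8, 9, 6, 5, 2, 3

The waypoints must appear in the order 4, 9, 2, with no cell reused.
Route from 1: down 2 to 7, right 2 to 9, up 1 to 6, left 1 to 5, up 1 to 2, right 1 to 3 — 8 moves in all.
Check: order respected (4 at step 1, 9 at step 4, 2 at step 7); 8 moves as required.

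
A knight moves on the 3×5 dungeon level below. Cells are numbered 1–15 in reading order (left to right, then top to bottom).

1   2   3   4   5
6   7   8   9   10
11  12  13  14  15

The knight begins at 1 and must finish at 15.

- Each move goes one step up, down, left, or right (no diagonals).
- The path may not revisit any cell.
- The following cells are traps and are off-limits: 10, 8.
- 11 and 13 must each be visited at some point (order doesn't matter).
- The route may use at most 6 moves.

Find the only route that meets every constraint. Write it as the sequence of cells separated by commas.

Any route must reach 11 and 13 and still end at 15 within 6 moves, so the order of the required stops is forced.
Route from 1: 2× down (reaching 11), 4× right (reaching 15) — 6 moves in all.
Check: all required cells visited; 6 ≤ 6 moves.

1, 6, 11, 12, 13, 14, 15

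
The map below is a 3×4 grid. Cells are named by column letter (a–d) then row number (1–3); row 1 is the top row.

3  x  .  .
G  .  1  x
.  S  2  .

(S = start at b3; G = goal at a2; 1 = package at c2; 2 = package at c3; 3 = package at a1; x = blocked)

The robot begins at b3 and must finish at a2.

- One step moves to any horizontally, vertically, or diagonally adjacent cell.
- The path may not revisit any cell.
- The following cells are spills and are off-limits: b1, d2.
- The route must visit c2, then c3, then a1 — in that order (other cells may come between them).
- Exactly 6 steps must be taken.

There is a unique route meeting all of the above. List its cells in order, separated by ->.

b3 -> c2 -> d3 -> c3 -> b2 -> a1 -> a2

The waypoints must appear in the order c2, c3, a1, with no cell reused.
Route from b3: up-right to c2, down-right to d3, left to c3, 2× up-left (reaching a1), down to a2 — 6 moves in all.
Check: order respected (1 at step 1, 2 at step 3, 3 at step 5); 6 moves as required.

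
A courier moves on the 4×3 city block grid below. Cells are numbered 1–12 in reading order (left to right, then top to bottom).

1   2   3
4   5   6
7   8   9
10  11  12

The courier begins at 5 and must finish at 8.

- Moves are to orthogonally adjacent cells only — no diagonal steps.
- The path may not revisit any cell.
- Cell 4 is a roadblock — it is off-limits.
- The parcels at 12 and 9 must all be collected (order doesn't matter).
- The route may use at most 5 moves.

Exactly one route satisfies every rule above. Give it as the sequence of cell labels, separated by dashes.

5 - 6 - 9 - 12 - 11 - 8

Any route must reach 12 and 9 and still end at 8 within 5 moves, so the order of the required stops is forced.
Route from 5: right 1 to 6, down 2 to 12, left 1 to 11, up 1 to 8 — 5 moves in all.
Check: all required cells visited; 5 ≤ 5 moves.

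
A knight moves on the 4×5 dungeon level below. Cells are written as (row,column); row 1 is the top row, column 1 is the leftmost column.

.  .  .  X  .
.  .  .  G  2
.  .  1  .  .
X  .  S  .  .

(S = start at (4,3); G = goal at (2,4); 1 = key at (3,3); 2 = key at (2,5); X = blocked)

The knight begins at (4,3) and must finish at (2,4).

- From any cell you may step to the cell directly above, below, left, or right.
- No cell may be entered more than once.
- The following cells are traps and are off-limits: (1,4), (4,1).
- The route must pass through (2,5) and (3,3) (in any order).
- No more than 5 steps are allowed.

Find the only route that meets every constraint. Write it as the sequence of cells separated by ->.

(4,3) -> (3,3) -> (3,4) -> (3,5) -> (2,5) -> (2,4)

The 5-move cap with required stops at (2,5), (3,3) leaves no slack for detours.
Route from (4,3): up 1 to (3,3), right 2 to (3,5), up 1 to (2,5), left 1 to (2,4) — 5 moves in all.
Check: all required cells visited; 5 ≤ 5 moves.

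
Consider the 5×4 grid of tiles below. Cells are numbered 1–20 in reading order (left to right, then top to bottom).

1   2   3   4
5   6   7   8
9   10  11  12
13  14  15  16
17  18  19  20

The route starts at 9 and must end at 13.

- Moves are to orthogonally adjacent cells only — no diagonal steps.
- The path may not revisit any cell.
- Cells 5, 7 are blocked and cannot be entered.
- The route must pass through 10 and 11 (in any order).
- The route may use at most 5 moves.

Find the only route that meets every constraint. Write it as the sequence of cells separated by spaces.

9 10 11 15 14 13

The budget equals the shortest possible length, so every move has to be on a shortest route through the required cells.
Route from 9: 2× right (reaching 11), down to 15, 2× left (reaching 13) — 5 moves in all.
Check: all required cells visited; 5 ≤ 5 moves.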